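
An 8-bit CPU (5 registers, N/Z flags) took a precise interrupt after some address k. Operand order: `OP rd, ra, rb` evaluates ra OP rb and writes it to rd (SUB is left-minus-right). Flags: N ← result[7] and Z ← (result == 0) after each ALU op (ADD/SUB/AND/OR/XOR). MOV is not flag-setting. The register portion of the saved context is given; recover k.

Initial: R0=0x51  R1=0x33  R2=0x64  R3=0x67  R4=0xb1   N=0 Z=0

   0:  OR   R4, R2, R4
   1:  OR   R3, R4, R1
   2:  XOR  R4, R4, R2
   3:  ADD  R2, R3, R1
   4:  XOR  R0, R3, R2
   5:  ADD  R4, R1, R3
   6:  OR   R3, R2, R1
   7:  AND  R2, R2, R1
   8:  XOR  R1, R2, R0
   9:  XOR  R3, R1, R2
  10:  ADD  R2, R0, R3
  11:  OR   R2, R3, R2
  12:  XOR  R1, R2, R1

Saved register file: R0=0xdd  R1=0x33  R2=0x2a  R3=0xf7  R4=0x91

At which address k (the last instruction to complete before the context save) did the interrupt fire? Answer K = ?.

K = 4

after  0: R0=0x51 R1=0x33 R2=0x64 R3=0x67 R4=0xf5  N=1 Z=0
after  1: R0=0x51 R1=0x33 R2=0x64 R3=0xf7 R4=0xf5  N=1 Z=0
after  2: R0=0x51 R1=0x33 R2=0x64 R3=0xf7 R4=0x91  N=1 Z=0
after  3: R0=0x51 R1=0x33 R2=0x2a R3=0xf7 R4=0x91  N=0 Z=0
after  4: R0=0xdd R1=0x33 R2=0x2a R3=0xf7 R4=0x91  N=1 Z=0
-- IRQ taken; context saved, return-PC = 5 --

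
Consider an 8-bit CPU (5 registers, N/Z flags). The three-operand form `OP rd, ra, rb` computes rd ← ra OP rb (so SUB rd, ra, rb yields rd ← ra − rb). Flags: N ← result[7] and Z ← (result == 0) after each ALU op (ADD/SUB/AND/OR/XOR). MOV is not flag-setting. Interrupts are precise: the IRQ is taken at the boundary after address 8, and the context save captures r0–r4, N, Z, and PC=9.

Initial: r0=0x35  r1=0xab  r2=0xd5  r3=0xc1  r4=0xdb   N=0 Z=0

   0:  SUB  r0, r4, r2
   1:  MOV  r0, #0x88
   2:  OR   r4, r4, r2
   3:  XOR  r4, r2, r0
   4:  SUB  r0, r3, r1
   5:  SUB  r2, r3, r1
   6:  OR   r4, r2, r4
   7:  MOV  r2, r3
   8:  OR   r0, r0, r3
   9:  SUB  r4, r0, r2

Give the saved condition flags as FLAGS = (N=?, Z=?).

FLAGS = (N=1, Z=0)

after  0: r0=0x06 r1=0xab r2=0xd5 r3=0xc1 r4=0xdb  N=0 Z=0
after  1: r0=0x88 r1=0xab r2=0xd5 r3=0xc1 r4=0xdb  N=0 Z=0
after  2: r0=0x88 r1=0xab r2=0xd5 r3=0xc1 r4=0xdf  N=1 Z=0
after  3: r0=0x88 r1=0xab r2=0xd5 r3=0xc1 r4=0x5d  N=0 Z=0
after  4: r0=0x16 r1=0xab r2=0xd5 r3=0xc1 r4=0x5d  N=0 Z=0
after  5: r0=0x16 r1=0xab r2=0x16 r3=0xc1 r4=0x5d  N=0 Z=0
after  6: r0=0x16 r1=0xab r2=0x16 r3=0xc1 r4=0x5f  N=0 Z=0
after  7: r0=0x16 r1=0xab r2=0xc1 r3=0xc1 r4=0x5f  N=0 Z=0
after  8: r0=0xd7 r1=0xab r2=0xc1 r3=0xc1 r4=0x5f  N=1 Z=0
-- IRQ taken; context saved, return-PC = 9 --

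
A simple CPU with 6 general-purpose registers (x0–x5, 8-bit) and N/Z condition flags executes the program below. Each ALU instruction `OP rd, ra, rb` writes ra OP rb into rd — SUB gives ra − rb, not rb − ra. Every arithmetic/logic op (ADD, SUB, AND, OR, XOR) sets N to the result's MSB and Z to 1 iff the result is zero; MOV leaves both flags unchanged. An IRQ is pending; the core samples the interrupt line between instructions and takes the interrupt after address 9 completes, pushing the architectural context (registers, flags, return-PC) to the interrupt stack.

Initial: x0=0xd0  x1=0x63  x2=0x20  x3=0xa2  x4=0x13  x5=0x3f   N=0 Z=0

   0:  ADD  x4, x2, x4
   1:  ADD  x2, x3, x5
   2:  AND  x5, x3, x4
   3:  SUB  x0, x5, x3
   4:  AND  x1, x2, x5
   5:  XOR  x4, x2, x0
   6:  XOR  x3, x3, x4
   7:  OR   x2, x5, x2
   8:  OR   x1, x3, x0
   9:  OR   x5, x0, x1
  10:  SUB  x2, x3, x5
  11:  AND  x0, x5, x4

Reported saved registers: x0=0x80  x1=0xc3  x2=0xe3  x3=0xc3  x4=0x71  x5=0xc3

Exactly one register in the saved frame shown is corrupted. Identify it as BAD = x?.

after  0: x0=0xd0 x1=0x63 x2=0x20 x3=0xa2 x4=0x33 x5=0x3f  N=0 Z=0
after  1: x0=0xd0 x1=0x63 x2=0xe1 x3=0xa2 x4=0x33 x5=0x3f  N=1 Z=0
after  2: x0=0xd0 x1=0x63 x2=0xe1 x3=0xa2 x4=0x33 x5=0x22  N=0 Z=0
after  3: x0=0x80 x1=0x63 x2=0xe1 x3=0xa2 x4=0x33 x5=0x22  N=1 Z=0
after  4: x0=0x80 x1=0x20 x2=0xe1 x3=0xa2 x4=0x33 x5=0x22  N=0 Z=0
after  5: x0=0x80 x1=0x20 x2=0xe1 x3=0xa2 x4=0x61 x5=0x22  N=0 Z=0
after  6: x0=0x80 x1=0x20 x2=0xe1 x3=0xc3 x4=0x61 x5=0x22  N=1 Z=0
after  7: x0=0x80 x1=0x20 x2=0xe3 x3=0xc3 x4=0x61 x5=0x22  N=1 Z=0
after  8: x0=0x80 x1=0xc3 x2=0xe3 x3=0xc3 x4=0x61 x5=0x22  N=1 Z=0
after  9: x0=0x80 x1=0xc3 x2=0xe3 x3=0xc3 x4=0x61 x5=0xc3  N=1 Z=0
-- IRQ taken; context saved, return-PC = 10 --
mismatch: x4: reported 0x71 vs actual 0x61

BAD = x4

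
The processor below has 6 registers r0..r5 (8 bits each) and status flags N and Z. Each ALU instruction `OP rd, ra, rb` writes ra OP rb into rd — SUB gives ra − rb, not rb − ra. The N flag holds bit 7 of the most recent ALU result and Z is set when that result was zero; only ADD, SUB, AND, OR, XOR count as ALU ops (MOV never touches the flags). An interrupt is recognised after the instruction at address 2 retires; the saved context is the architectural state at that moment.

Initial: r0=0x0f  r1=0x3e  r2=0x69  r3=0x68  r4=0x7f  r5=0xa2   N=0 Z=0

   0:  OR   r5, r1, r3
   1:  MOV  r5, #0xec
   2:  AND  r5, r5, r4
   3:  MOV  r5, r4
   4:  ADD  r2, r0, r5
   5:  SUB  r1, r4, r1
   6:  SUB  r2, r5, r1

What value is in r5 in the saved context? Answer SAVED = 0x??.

after  0: r0=0x0f r1=0x3e r2=0x69 r3=0x68 r4=0x7f r5=0x7e  N=0 Z=0
after  1: r0=0x0f r1=0x3e r2=0x69 r3=0x68 r4=0x7f r5=0xec  N=0 Z=0
after  2: r0=0x0f r1=0x3e r2=0x69 r3=0x68 r4=0x7f r5=0x6c  N=0 Z=0
-- IRQ taken; context saved, return-PC = 3 --

SAVED = 0x6c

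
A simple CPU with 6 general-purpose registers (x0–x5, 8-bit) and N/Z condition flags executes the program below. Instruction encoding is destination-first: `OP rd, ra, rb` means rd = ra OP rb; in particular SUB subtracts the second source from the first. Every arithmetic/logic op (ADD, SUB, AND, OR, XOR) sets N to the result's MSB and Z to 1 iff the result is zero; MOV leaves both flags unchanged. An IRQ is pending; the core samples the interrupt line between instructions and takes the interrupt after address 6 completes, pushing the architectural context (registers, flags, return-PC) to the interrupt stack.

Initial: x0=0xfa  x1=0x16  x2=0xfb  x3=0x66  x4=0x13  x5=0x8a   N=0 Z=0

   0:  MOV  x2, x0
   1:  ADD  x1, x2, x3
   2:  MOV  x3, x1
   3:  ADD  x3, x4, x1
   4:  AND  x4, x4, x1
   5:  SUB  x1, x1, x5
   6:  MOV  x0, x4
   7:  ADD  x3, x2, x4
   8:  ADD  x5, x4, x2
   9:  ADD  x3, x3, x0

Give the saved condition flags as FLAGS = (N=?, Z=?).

after  0: x0=0xfa x1=0x16 x2=0xfa x3=0x66 x4=0x13 x5=0x8a  N=0 Z=0
after  1: x0=0xfa x1=0x60 x2=0xfa x3=0x66 x4=0x13 x5=0x8a  N=0 Z=0
after  2: x0=0xfa x1=0x60 x2=0xfa x3=0x60 x4=0x13 x5=0x8a  N=0 Z=0
after  3: x0=0xfa x1=0x60 x2=0xfa x3=0x73 x4=0x13 x5=0x8a  N=0 Z=0
after  4: x0=0xfa x1=0x60 x2=0xfa x3=0x73 x4=0x00 x5=0x8a  N=0 Z=1
after  5: x0=0xfa x1=0xd6 x2=0xfa x3=0x73 x4=0x00 x5=0x8a  N=1 Z=0
after  6: x0=0x00 x1=0xd6 x2=0xfa x3=0x73 x4=0x00 x5=0x8a  N=1 Z=0
-- IRQ taken; context saved, return-PC = 7 --

FLAGS = (N=1, Z=0)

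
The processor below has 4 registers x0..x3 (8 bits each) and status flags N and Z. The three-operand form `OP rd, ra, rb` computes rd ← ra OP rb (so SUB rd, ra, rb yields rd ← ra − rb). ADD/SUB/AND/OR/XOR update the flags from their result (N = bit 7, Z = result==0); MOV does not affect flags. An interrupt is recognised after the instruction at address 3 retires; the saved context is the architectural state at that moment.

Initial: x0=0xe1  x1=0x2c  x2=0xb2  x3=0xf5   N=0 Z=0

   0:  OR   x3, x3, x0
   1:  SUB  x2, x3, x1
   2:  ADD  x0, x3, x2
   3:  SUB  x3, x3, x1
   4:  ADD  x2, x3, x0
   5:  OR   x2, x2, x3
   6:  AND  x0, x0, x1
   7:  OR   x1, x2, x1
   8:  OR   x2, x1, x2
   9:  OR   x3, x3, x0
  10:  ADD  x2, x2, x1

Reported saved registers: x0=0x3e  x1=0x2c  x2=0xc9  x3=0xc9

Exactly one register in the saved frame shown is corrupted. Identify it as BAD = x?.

BAD = x0

after  0: x0=0xe1 x1=0x2c x2=0xb2 x3=0xf5  N=1 Z=0
after  1: x0=0xe1 x1=0x2c x2=0xc9 x3=0xf5  N=1 Z=0
after  2: x0=0xbe x1=0x2c x2=0xc9 x3=0xf5  N=1 Z=0
after  3: x0=0xbe x1=0x2c x2=0xc9 x3=0xc9  N=1 Z=0
-- IRQ taken; context saved, return-PC = 4 --
mismatch: x0: reported 0x3e vs actual 0xbe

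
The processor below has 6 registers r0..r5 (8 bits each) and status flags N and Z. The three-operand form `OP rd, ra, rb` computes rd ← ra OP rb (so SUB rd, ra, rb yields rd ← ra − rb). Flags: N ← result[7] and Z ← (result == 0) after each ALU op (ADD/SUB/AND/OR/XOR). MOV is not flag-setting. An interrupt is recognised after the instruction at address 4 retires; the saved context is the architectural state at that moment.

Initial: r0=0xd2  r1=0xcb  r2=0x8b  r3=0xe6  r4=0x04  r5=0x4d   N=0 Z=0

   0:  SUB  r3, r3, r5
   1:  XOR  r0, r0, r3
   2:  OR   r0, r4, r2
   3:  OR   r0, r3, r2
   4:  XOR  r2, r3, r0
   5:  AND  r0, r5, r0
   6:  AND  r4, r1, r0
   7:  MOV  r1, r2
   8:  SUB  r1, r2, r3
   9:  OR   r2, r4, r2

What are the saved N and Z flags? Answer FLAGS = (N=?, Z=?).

FLAGS = (N=0, Z=0)

after  0: r0=0xd2 r1=0xcb r2=0x8b r3=0x99 r4=0x04 r5=0x4d  N=1 Z=0
after  1: r0=0x4b r1=0xcb r2=0x8b r3=0x99 r4=0x04 r5=0x4d  N=0 Z=0
after  2: r0=0x8f r1=0xcb r2=0x8b r3=0x99 r4=0x04 r5=0x4d  N=1 Z=0
after  3: r0=0x9b r1=0xcb r2=0x8b r3=0x99 r4=0x04 r5=0x4d  N=1 Z=0
after  4: r0=0x9b r1=0xcb r2=0x02 r3=0x99 r4=0x04 r5=0x4d  N=0 Z=0
-- IRQ taken; context saved, return-PC = 5 --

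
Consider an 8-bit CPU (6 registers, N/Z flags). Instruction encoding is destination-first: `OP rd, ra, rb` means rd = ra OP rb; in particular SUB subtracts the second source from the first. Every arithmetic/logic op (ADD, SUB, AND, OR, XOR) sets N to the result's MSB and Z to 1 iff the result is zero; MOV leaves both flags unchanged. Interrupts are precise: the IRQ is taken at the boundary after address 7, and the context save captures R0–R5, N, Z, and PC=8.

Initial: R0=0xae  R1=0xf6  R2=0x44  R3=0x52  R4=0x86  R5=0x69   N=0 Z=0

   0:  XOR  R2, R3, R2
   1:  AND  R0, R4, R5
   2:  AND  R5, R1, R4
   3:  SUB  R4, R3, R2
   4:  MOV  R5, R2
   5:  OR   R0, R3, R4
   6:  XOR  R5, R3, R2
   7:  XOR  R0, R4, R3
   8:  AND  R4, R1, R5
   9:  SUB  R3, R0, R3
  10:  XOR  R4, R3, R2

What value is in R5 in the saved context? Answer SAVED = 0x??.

SAVED = 0x44

after  0: R0=0xae R1=0xf6 R2=0x16 R3=0x52 R4=0x86 R5=0x69  N=0 Z=0
after  1: R0=0x00 R1=0xf6 R2=0x16 R3=0x52 R4=0x86 R5=0x69  N=0 Z=1
after  2: R0=0x00 R1=0xf6 R2=0x16 R3=0x52 R4=0x86 R5=0x86  N=1 Z=0
after  3: R0=0x00 R1=0xf6 R2=0x16 R3=0x52 R4=0x3c R5=0x86  N=0 Z=0
after  4: R0=0x00 R1=0xf6 R2=0x16 R3=0x52 R4=0x3c R5=0x16  N=0 Z=0
after  5: R0=0x7e R1=0xf6 R2=0x16 R3=0x52 R4=0x3c R5=0x16  N=0 Z=0
after  6: R0=0x7e R1=0xf6 R2=0x16 R3=0x52 R4=0x3c R5=0x44  N=0 Z=0
after  7: R0=0x6e R1=0xf6 R2=0x16 R3=0x52 R4=0x3c R5=0x44  N=0 Z=0
-- IRQ taken; context saved, return-PC = 8 --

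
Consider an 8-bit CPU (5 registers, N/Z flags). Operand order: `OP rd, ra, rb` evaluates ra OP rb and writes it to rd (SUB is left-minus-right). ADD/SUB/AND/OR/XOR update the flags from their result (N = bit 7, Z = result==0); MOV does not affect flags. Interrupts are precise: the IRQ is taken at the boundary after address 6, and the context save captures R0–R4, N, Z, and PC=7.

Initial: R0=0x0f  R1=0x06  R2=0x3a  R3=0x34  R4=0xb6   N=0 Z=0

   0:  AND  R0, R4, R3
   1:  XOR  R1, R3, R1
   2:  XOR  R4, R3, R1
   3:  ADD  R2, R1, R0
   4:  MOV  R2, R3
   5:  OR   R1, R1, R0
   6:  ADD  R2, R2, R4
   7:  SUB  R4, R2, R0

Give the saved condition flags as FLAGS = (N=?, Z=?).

FLAGS = (N=0, Z=0)

after  0: R0=0x34 R1=0x06 R2=0x3a R3=0x34 R4=0xb6  N=0 Z=0
after  1: R0=0x34 R1=0x32 R2=0x3a R3=0x34 R4=0xb6  N=0 Z=0
after  2: R0=0x34 R1=0x32 R2=0x3a R3=0x34 R4=0x06  N=0 Z=0
after  3: R0=0x34 R1=0x32 R2=0x66 R3=0x34 R4=0x06  N=0 Z=0
after  4: R0=0x34 R1=0x32 R2=0x34 R3=0x34 R4=0x06  N=0 Z=0
after  5: R0=0x34 R1=0x36 R2=0x34 R3=0x34 R4=0x06  N=0 Z=0
after  6: R0=0x34 R1=0x36 R2=0x3a R3=0x34 R4=0x06  N=0 Z=0
-- IRQ taken; context saved, return-PC = 7 --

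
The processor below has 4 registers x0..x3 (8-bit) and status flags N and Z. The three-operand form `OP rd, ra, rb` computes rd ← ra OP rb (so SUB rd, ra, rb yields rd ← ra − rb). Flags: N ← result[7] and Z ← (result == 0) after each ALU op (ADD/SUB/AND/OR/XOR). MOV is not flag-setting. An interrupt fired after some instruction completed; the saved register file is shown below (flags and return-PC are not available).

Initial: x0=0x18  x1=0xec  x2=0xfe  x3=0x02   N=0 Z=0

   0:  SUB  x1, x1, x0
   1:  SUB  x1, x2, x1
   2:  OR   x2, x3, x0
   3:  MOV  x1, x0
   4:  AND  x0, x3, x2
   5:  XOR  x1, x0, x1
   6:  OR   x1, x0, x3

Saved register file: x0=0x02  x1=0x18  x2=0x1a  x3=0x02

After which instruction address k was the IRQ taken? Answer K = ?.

K = 4

after  0: x0=0x18 x1=0xd4 x2=0xfe x3=0x02  N=1 Z=0
after  1: x0=0x18 x1=0x2a x2=0xfe x3=0x02  N=0 Z=0
after  2: x0=0x18 x1=0x2a x2=0x1a x3=0x02  N=0 Z=0
after  3: x0=0x18 x1=0x18 x2=0x1a x3=0x02  N=0 Z=0
after  4: x0=0x02 x1=0x18 x2=0x1a x3=0x02  N=0 Z=0
-- IRQ taken; context saved, return-PC = 5 --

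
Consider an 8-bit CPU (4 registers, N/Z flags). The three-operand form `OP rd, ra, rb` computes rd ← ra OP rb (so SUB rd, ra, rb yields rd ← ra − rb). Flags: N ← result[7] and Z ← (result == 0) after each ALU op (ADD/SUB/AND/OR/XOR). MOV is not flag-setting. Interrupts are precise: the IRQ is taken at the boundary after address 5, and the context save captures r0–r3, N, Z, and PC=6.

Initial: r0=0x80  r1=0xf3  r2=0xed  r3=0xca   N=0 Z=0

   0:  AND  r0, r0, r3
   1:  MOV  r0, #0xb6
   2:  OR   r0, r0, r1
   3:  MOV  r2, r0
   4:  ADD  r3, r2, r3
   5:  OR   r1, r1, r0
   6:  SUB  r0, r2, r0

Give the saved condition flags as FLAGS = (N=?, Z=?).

after  0: r0=0x80 r1=0xf3 r2=0xed r3=0xca  N=1 Z=0
after  1: r0=0xb6 r1=0xf3 r2=0xed r3=0xca  N=1 Z=0
after  2: r0=0xf7 r1=0xf3 r2=0xed r3=0xca  N=1 Z=0
after  3: r0=0xf7 r1=0xf3 r2=0xf7 r3=0xca  N=1 Z=0
after  4: r0=0xf7 r1=0xf3 r2=0xf7 r3=0xc1  N=1 Z=0
after  5: r0=0xf7 r1=0xf7 r2=0xf7 r3=0xc1  N=1 Z=0
-- IRQ taken; context saved, return-PC = 6 --

FLAGS = (N=1, Z=0)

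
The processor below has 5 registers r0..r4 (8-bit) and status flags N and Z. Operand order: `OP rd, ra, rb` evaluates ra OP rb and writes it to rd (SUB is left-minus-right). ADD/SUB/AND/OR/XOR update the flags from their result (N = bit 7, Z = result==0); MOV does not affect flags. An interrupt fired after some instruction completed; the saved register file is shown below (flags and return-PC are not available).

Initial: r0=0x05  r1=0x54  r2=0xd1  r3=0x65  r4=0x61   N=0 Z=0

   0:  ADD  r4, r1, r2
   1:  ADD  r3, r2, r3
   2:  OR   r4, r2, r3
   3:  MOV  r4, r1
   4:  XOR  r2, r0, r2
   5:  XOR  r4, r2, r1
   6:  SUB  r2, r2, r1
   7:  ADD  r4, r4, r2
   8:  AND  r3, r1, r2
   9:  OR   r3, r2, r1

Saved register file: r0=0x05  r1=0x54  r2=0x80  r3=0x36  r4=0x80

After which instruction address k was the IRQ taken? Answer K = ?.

after  0: r0=0x05 r1=0x54 r2=0xd1 r3=0x65 r4=0x25  N=0 Z=0
after  1: r0=0x05 r1=0x54 r2=0xd1 r3=0x36 r4=0x25  N=0 Z=0
after  2: r0=0x05 r1=0x54 r2=0xd1 r3=0x36 r4=0xf7  N=1 Z=0
after  3: r0=0x05 r1=0x54 r2=0xd1 r3=0x36 r4=0x54  N=1 Z=0
after  4: r0=0x05 r1=0x54 r2=0xd4 r3=0x36 r4=0x54  N=1 Z=0
after  5: r0=0x05 r1=0x54 r2=0xd4 r3=0x36 r4=0x80  N=1 Z=0
after  6: r0=0x05 r1=0x54 r2=0x80 r3=0x36 r4=0x80  N=1 Z=0
-- IRQ taken; context saved, return-PC = 7 --

K = 6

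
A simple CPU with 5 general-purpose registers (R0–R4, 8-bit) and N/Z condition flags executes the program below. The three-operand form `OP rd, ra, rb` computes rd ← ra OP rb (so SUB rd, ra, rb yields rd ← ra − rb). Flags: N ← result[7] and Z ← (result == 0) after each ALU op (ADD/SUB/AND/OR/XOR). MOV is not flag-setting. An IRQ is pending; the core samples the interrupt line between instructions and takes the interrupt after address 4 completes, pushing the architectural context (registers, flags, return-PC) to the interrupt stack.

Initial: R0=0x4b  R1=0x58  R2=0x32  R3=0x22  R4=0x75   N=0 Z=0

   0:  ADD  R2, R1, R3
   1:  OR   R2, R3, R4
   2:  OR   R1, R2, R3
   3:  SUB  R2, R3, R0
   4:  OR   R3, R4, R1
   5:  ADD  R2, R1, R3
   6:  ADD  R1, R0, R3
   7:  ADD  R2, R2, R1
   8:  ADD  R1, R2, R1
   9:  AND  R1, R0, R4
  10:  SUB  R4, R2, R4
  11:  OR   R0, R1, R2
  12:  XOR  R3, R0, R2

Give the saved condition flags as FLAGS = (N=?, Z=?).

after  0: R0=0x4b R1=0x58 R2=0x7a R3=0x22 R4=0x75  N=0 Z=0
after  1: R0=0x4b R1=0x58 R2=0x77 R3=0x22 R4=0x75  N=0 Z=0
after  2: R0=0x4b R1=0x77 R2=0x77 R3=0x22 R4=0x75  N=0 Z=0
after  3: R0=0x4b R1=0x77 R2=0xd7 R3=0x22 R4=0x75  N=1 Z=0
after  4: R0=0x4b R1=0x77 R2=0xd7 R3=0x77 R4=0x75  N=0 Z=0
-- IRQ taken; context saved, return-PC = 5 --

FLAGS = (N=0, Z=0)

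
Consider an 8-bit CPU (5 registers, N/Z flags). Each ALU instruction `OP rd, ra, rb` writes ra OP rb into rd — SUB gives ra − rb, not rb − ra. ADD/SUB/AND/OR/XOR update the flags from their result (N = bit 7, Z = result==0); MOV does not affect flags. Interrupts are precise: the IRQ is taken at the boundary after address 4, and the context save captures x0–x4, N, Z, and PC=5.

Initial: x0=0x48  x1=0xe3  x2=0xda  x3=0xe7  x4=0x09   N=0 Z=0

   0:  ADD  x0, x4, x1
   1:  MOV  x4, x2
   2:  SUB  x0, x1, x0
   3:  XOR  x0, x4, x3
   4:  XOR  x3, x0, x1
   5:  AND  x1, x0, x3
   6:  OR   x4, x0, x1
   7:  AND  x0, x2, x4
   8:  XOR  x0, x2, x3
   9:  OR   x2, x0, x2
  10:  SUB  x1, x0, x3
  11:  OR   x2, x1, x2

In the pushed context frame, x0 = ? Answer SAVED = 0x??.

after  0: x0=0xec x1=0xe3 x2=0xda x3=0xe7 x4=0x09  N=1 Z=0
after  1: x0=0xec x1=0xe3 x2=0xda x3=0xe7 x4=0xda  N=1 Z=0
after  2: x0=0xf7 x1=0xe3 x2=0xda x3=0xe7 x4=0xda  N=1 Z=0
after  3: x0=0x3d x1=0xe3 x2=0xda x3=0xe7 x4=0xda  N=0 Z=0
after  4: x0=0x3d x1=0xe3 x2=0xda x3=0xde x4=0xda  N=1 Z=0
-- IRQ taken; context saved, return-PC = 5 --

SAVED = 0x3d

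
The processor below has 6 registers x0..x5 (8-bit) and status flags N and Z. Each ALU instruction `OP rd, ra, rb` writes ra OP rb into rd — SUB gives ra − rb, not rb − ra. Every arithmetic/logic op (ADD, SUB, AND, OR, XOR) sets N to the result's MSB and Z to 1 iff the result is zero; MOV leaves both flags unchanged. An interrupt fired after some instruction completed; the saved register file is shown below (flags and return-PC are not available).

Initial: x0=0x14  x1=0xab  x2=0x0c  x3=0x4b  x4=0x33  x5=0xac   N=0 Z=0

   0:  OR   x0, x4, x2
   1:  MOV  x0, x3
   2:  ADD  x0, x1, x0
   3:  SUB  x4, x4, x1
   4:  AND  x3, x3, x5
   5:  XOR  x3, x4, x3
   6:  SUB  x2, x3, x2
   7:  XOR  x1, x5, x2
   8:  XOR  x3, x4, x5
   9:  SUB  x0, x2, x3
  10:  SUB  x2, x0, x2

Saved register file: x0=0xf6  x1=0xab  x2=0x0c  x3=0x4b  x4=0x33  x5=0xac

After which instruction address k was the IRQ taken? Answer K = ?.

after  0: x0=0x3f x1=0xab x2=0x0c x3=0x4b x4=0x33 x5=0xac  N=0 Z=0
after  1: x0=0x4b x1=0xab x2=0x0c x3=0x4b x4=0x33 x5=0xac  N=0 Z=0
after  2: x0=0xf6 x1=0xab x2=0x0c x3=0x4b x4=0x33 x5=0xac  N=1 Z=0
-- IRQ taken; context saved, return-PC = 3 --

K = 2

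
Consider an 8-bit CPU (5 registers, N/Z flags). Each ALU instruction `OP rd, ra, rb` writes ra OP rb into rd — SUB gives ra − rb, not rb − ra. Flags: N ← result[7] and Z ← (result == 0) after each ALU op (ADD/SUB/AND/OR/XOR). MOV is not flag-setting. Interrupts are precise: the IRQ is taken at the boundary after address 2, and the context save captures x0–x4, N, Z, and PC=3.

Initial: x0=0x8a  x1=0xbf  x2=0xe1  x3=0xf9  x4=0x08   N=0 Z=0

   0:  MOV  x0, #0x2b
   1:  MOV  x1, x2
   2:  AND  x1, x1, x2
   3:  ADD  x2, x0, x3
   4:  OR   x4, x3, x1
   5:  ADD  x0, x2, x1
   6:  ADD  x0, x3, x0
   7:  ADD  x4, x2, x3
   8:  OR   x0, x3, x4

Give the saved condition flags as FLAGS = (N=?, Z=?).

after  0: x0=0x2b x1=0xbf x2=0xe1 x3=0xf9 x4=0x08  N=0 Z=0
after  1: x0=0x2b x1=0xe1 x2=0xe1 x3=0xf9 x4=0x08  N=0 Z=0
after  2: x0=0x2b x1=0xe1 x2=0xe1 x3=0xf9 x4=0x08  N=1 Z=0
-- IRQ taken; context saved, return-PC = 3 --

FLAGS = (N=1, Z=0)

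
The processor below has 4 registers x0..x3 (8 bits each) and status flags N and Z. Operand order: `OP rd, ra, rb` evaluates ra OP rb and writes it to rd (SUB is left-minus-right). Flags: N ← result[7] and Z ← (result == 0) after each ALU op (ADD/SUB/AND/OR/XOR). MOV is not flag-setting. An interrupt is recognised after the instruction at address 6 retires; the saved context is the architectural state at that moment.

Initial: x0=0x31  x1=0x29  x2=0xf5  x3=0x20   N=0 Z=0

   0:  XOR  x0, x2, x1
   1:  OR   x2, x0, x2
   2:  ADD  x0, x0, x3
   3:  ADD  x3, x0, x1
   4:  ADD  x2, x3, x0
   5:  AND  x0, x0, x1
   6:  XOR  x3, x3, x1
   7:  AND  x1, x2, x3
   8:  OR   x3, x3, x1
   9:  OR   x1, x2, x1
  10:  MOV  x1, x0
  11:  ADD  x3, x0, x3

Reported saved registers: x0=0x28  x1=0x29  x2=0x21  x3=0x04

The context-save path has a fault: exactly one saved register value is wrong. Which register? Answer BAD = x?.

BAD = x3

after  0: x0=0xdc x1=0x29 x2=0xf5 x3=0x20  N=1 Z=0
after  1: x0=0xdc x1=0x29 x2=0xfd x3=0x20  N=1 Z=0
after  2: x0=0xfc x1=0x29 x2=0xfd x3=0x20  N=1 Z=0
after  3: x0=0xfc x1=0x29 x2=0xfd x3=0x25  N=0 Z=0
after  4: x0=0xfc x1=0x29 x2=0x21 x3=0x25  N=0 Z=0
after  5: x0=0x28 x1=0x29 x2=0x21 x3=0x25  N=0 Z=0
after  6: x0=0x28 x1=0x29 x2=0x21 x3=0x0c  N=0 Z=0
-- IRQ taken; context saved, return-PC = 7 --
mismatch: x3: reported 0x04 vs actual 0x0c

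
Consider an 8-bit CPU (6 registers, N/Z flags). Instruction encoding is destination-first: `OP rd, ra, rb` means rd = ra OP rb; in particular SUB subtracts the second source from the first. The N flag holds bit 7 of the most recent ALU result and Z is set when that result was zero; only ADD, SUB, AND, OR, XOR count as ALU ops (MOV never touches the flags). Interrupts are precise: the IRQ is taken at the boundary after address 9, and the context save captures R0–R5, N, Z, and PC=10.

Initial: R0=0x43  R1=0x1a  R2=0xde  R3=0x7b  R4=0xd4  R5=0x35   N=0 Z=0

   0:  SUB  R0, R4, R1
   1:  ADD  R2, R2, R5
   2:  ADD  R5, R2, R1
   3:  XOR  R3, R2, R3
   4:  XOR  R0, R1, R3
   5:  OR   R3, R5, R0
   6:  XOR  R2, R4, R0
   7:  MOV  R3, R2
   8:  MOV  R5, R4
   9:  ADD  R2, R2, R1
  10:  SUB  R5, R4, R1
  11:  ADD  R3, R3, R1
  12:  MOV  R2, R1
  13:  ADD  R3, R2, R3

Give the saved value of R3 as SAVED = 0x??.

after  0: R0=0xba R1=0x1a R2=0xde R3=0x7b R4=0xd4 R5=0x35  N=1 Z=0
after  1: R0=0xba R1=0x1a R2=0x13 R3=0x7b R4=0xd4 R5=0x35  N=0 Z=0
after  2: R0=0xba R1=0x1a R2=0x13 R3=0x7b R4=0xd4 R5=0x2d  N=0 Z=0
after  3: R0=0xba R1=0x1a R2=0x13 R3=0x68 R4=0xd4 R5=0x2d  N=0 Z=0
after  4: R0=0x72 R1=0x1a R2=0x13 R3=0x68 R4=0xd4 R5=0x2d  N=0 Z=0
after  5: R0=0x72 R1=0x1a R2=0x13 R3=0x7f R4=0xd4 R5=0x2d  N=0 Z=0
after  6: R0=0x72 R1=0x1a R2=0xa6 R3=0x7f R4=0xd4 R5=0x2d  N=1 Z=0
after  7: R0=0x72 R1=0x1a R2=0xa6 R3=0xa6 R4=0xd4 R5=0x2d  N=1 Z=0
after  8: R0=0x72 R1=0x1a R2=0xa6 R3=0xa6 R4=0xd4 R5=0xd4  N=1 Z=0
after  9: R0=0x72 R1=0x1a R2=0xc0 R3=0xa6 R4=0xd4 R5=0xd4  N=1 Z=0
-- IRQ taken; context saved, return-PC = 10 --

SAVED = 0xa6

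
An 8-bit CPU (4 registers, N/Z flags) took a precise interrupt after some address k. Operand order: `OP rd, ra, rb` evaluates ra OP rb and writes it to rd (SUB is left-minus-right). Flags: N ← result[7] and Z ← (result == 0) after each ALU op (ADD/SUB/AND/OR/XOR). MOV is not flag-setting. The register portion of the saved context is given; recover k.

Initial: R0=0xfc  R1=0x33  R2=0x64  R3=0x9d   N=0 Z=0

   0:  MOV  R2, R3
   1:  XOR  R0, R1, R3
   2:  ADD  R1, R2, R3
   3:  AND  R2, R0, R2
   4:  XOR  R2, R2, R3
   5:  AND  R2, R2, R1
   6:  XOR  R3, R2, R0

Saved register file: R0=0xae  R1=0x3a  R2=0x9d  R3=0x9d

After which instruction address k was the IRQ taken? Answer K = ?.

after  0: R0=0xfc R1=0x33 R2=0x9d R3=0x9d  N=0 Z=0
after  1: R0=0xae R1=0x33 R2=0x9d R3=0x9d  N=1 Z=0
after  2: R0=0xae R1=0x3a R2=0x9d R3=0x9d  N=0 Z=0
-- IRQ taken; context saved, return-PC = 3 --

K = 2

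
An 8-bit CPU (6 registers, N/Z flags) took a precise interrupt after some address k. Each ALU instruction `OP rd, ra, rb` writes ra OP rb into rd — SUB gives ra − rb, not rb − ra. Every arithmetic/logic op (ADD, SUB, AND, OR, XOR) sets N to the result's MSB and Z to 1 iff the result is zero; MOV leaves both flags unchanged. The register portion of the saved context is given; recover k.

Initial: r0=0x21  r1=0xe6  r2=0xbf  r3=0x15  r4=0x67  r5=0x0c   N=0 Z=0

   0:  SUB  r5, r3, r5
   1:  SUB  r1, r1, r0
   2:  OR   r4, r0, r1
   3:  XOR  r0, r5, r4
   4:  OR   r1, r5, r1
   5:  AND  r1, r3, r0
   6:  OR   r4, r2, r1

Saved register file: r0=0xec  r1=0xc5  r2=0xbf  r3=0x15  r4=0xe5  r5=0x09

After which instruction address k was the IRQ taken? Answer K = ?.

K = 3

after  0: r0=0x21 r1=0xe6 r2=0xbf r3=0x15 r4=0x67 r5=0x09  N=0 Z=0
after  1: r0=0x21 r1=0xc5 r2=0xbf r3=0x15 r4=0x67 r5=0x09  N=1 Z=0
after  2: r0=0x21 r1=0xc5 r2=0xbf r3=0x15 r4=0xe5 r5=0x09  N=1 Z=0
after  3: r0=0xec r1=0xc5 r2=0xbf r3=0x15 r4=0xe5 r5=0x09  N=1 Z=0
-- IRQ taken; context saved, return-PC = 4 --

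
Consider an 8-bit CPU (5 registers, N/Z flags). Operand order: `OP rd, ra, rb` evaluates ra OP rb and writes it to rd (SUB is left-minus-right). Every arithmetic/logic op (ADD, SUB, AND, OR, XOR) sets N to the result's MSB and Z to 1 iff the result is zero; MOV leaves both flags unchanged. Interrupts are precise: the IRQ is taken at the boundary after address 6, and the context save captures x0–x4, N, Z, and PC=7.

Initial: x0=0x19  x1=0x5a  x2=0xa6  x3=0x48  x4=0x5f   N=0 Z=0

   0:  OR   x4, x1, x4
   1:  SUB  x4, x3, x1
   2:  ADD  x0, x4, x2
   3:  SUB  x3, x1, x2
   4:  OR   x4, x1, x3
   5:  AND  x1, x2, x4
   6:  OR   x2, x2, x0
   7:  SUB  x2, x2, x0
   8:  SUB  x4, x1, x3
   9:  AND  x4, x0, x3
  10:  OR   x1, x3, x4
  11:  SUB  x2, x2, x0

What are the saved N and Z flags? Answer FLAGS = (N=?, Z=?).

after  0: x0=0x19 x1=0x5a x2=0xa6 x3=0x48 x4=0x5f  N=0 Z=0
after  1: x0=0x19 x1=0x5a x2=0xa6 x3=0x48 x4=0xee  N=1 Z=0
after  2: x0=0x94 x1=0x5a x2=0xa6 x3=0x48 x4=0xee  N=1 Z=0
after  3: x0=0x94 x1=0x5a x2=0xa6 x3=0xb4 x4=0xee  N=1 Z=0
after  4: x0=0x94 x1=0x5a x2=0xa6 x3=0xb4 x4=0xfe  N=1 Z=0
after  5: x0=0x94 x1=0xa6 x2=0xa6 x3=0xb4 x4=0xfe  N=1 Z=0
after  6: x0=0x94 x1=0xa6 x2=0xb6 x3=0xb4 x4=0xfe  N=1 Z=0
-- IRQ taken; context saved, return-PC = 7 --

FLAGS = (N=1, Z=0)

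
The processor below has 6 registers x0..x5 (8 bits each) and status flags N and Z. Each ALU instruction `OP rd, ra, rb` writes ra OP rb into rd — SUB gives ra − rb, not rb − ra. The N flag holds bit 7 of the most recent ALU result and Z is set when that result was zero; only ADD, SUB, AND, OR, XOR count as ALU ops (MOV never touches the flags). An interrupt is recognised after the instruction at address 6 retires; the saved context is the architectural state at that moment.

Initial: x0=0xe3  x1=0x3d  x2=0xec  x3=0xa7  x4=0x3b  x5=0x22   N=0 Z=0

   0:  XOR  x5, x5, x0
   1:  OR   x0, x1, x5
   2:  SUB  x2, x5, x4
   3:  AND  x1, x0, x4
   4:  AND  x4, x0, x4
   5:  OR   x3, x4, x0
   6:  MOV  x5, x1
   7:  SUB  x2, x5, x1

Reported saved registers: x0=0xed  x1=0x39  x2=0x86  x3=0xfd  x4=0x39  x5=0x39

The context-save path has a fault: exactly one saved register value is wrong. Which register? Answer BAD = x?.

BAD = x0

after  0: x0=0xe3 x1=0x3d x2=0xec x3=0xa7 x4=0x3b x5=0xc1  N=1 Z=0
after  1: x0=0xfd x1=0x3d x2=0xec x3=0xa7 x4=0x3b x5=0xc1  N=1 Z=0
after  2: x0=0xfd x1=0x3d x2=0x86 x3=0xa7 x4=0x3b x5=0xc1  N=1 Z=0
after  3: x0=0xfd x1=0x39 x2=0x86 x3=0xa7 x4=0x3b x5=0xc1  N=0 Z=0
after  4: x0=0xfd x1=0x39 x2=0x86 x3=0xa7 x4=0x39 x5=0xc1  N=0 Z=0
after  5: x0=0xfd x1=0x39 x2=0x86 x3=0xfd x4=0x39 x5=0xc1  N=1 Z=0
after  6: x0=0xfd x1=0x39 x2=0x86 x3=0xfd x4=0x39 x5=0x39  N=1 Z=0
-- IRQ taken; context saved, return-PC = 7 --
mismatch: x0: reported 0xed vs actual 0xfd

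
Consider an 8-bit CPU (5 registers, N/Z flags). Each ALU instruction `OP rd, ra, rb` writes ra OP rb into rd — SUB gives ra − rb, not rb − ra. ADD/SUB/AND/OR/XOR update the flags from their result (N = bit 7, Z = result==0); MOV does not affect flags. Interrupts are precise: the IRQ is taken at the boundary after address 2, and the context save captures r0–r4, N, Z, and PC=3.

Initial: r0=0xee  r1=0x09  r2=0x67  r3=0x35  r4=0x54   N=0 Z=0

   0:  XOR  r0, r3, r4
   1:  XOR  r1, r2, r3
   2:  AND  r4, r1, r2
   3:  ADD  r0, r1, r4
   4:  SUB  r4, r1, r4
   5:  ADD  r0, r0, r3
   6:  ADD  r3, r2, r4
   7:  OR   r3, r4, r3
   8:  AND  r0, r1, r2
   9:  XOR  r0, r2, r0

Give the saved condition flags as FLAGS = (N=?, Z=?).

after  0: r0=0x61 r1=0x09 r2=0x67 r3=0x35 r4=0x54  N=0 Z=0
after  1: r0=0x61 r1=0x52 r2=0x67 r3=0x35 r4=0x54  N=0 Z=0
after  2: r0=0x61 r1=0x52 r2=0x67 r3=0x35 r4=0x42  N=0 Z=0
-- IRQ taken; context saved, return-PC = 3 --

FLAGS = (N=0, Z=0)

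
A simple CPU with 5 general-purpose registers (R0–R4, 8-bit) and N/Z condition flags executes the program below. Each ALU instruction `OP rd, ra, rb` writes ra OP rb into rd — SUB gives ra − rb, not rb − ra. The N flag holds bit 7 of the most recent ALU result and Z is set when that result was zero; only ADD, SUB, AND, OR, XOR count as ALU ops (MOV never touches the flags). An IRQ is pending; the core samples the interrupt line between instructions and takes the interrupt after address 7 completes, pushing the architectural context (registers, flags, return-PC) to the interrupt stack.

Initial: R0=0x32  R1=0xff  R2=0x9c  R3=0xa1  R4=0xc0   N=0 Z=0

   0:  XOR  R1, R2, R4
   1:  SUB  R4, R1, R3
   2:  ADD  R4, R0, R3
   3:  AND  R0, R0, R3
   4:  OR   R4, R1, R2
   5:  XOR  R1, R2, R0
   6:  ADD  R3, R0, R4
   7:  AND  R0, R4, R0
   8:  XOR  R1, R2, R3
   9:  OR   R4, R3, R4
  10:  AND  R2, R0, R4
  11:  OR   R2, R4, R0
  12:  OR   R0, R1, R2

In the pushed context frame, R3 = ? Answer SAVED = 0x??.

SAVED = 0xfc

after  0: R0=0x32 R1=0x5c R2=0x9c R3=0xa1 R4=0xc0  N=0 Z=0
after  1: R0=0x32 R1=0x5c R2=0x9c R3=0xa1 R4=0xbb  N=1 Z=0
after  2: R0=0x32 R1=0x5c R2=0x9c R3=0xa1 R4=0xd3  N=1 Z=0
after  3: R0=0x20 R1=0x5c R2=0x9c R3=0xa1 R4=0xd3  N=0 Z=0
after  4: R0=0x20 R1=0x5c R2=0x9c R3=0xa1 R4=0xdc  N=1 Z=0
after  5: R0=0x20 R1=0xbc R2=0x9c R3=0xa1 R4=0xdc  N=1 Z=0
after  6: R0=0x20 R1=0xbc R2=0x9c R3=0xfc R4=0xdc  N=1 Z=0
after  7: R0=0x00 R1=0xbc R2=0x9c R3=0xfc R4=0xdc  N=0 Z=1
-- IRQ taken; context saved, return-PC = 8 --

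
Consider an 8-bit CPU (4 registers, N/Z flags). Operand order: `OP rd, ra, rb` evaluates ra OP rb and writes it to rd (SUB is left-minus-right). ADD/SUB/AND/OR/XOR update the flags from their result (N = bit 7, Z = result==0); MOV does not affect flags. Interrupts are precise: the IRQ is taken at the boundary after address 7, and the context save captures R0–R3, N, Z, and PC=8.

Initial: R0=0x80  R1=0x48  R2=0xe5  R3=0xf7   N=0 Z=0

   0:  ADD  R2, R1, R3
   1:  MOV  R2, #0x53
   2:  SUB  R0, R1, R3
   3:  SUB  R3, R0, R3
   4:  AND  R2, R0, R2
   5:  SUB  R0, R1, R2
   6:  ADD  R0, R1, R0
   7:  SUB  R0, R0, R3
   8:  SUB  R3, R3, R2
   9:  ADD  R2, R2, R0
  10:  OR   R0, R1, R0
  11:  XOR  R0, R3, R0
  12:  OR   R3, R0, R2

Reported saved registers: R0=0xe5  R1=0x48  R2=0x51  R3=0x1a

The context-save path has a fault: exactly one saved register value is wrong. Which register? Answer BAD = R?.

BAD = R3

after  0: R0=0x80 R1=0x48 R2=0x3f R3=0xf7  N=0 Z=0
after  1: R0=0x80 R1=0x48 R2=0x53 R3=0xf7  N=0 Z=0
after  2: R0=0x51 R1=0x48 R2=0x53 R3=0xf7  N=0 Z=0
after  3: R0=0x51 R1=0x48 R2=0x53 R3=0x5a  N=0 Z=0
after  4: R0=0x51 R1=0x48 R2=0x51 R3=0x5a  N=0 Z=0
after  5: R0=0xf7 R1=0x48 R2=0x51 R3=0x5a  N=1 Z=0
after  6: R0=0x3f R1=0x48 R2=0x51 R3=0x5a  N=0 Z=0
after  7: R0=0xe5 R1=0x48 R2=0x51 R3=0x5a  N=1 Z=0
-- IRQ taken; context saved, return-PC = 8 --
mismatch: R3: reported 0x1a vs actual 0x5a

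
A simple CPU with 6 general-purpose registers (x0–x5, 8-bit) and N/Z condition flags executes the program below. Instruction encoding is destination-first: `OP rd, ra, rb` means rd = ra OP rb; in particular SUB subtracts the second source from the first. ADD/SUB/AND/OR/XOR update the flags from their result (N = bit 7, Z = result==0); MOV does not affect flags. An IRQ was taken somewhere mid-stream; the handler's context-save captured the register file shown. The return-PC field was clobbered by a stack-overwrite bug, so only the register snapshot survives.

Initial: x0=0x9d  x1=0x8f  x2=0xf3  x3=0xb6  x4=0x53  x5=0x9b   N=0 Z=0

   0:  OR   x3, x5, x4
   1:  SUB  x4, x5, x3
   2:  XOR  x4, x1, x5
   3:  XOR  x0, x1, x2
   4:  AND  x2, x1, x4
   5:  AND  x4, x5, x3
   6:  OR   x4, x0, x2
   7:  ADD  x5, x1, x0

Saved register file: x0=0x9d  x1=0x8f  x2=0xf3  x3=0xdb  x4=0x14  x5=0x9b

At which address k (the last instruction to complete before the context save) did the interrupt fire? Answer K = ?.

K = 2

after  0: x0=0x9d x1=0x8f x2=0xf3 x3=0xdb x4=0x53 x5=0x9b  N=1 Z=0
after  1: x0=0x9d x1=0x8f x2=0xf3 x3=0xdb x4=0xc0 x5=0x9b  N=1 Z=0
after  2: x0=0x9d x1=0x8f x2=0xf3 x3=0xdb x4=0x14 x5=0x9b  N=0 Z=0
-- IRQ taken; context saved, return-PC = 3 --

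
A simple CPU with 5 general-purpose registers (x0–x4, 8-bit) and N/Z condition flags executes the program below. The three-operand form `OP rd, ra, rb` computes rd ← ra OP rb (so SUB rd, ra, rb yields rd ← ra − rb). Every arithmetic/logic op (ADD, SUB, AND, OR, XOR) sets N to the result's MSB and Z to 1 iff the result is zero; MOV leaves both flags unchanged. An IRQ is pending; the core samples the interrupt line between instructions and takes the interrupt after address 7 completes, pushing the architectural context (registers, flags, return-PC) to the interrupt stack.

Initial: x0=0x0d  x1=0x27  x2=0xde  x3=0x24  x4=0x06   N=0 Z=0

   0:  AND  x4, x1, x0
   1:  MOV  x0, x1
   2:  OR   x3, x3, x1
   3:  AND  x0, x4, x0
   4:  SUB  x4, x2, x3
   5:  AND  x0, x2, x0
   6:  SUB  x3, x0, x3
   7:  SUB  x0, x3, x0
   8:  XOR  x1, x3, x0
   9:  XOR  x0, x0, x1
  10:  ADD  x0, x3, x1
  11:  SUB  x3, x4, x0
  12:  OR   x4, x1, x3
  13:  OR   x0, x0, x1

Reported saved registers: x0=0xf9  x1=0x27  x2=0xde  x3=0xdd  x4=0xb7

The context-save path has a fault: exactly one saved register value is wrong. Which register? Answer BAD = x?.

after  0: x0=0x0d x1=0x27 x2=0xde x3=0x24 x4=0x05  N=0 Z=0
after  1: x0=0x27 x1=0x27 x2=0xde x3=0x24 x4=0x05  N=0 Z=0
after  2: x0=0x27 x1=0x27 x2=0xde x3=0x27 x4=0x05  N=0 Z=0
after  3: x0=0x05 x1=0x27 x2=0xde x3=0x27 x4=0x05  N=0 Z=0
after  4: x0=0x05 x1=0x27 x2=0xde x3=0x27 x4=0xb7  N=1 Z=0
after  5: x0=0x04 x1=0x27 x2=0xde x3=0x27 x4=0xb7  N=0 Z=0
after  6: x0=0x04 x1=0x27 x2=0xde x3=0xdd x4=0xb7  N=1 Z=0
after  7: x0=0xd9 x1=0x27 x2=0xde x3=0xdd x4=0xb7  N=1 Z=0
-- IRQ taken; context saved, return-PC = 8 --
mismatch: x0: reported 0xf9 vs actual 0xd9

BAD = x0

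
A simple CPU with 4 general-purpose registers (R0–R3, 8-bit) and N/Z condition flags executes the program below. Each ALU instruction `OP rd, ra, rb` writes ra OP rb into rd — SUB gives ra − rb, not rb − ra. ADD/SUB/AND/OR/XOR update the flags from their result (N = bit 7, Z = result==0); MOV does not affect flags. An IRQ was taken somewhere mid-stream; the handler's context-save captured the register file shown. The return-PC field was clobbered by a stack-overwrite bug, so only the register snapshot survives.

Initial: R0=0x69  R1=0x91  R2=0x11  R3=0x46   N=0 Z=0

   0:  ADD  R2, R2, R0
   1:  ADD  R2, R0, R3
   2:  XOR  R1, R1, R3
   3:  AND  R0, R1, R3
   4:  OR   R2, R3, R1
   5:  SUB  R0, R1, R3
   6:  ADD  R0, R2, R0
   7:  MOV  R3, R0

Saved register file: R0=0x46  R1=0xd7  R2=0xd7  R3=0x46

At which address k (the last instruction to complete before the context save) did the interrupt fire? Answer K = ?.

after  0: R0=0x69 R1=0x91 R2=0x7a R3=0x46  N=0 Z=0
after  1: R0=0x69 R1=0x91 R2=0xaf R3=0x46  N=1 Z=0
after  2: R0=0x69 R1=0xd7 R2=0xaf R3=0x46  N=1 Z=0
after  3: R0=0x46 R1=0xd7 R2=0xaf R3=0x46  N=0 Z=0
after  4: R0=0x46 R1=0xd7 R2=0xd7 R3=0x46  N=1 Z=0
-- IRQ taken; context saved, return-PC = 5 --

K = 4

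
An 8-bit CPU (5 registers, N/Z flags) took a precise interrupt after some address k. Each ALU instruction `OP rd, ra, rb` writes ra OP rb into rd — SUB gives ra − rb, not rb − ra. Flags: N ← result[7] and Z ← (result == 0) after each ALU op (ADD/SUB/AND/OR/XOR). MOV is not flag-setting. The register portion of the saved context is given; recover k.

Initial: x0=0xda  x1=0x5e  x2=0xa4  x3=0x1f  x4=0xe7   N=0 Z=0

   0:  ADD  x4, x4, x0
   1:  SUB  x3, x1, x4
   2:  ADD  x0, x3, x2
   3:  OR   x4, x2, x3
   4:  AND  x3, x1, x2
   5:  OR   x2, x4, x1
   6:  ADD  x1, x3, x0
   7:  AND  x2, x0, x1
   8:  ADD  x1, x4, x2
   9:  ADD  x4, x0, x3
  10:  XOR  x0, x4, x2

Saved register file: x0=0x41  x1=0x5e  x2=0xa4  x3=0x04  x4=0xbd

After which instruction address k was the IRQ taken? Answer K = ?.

after  0: x0=0xda x1=0x5e x2=0xa4 x3=0x1f x4=0xc1  N=1 Z=0
after  1: x0=0xda x1=0x5e x2=0xa4 x3=0x9d x4=0xc1  N=1 Z=0
after  2: x0=0x41 x1=0x5e x2=0xa4 x3=0x9d x4=0xc1  N=0 Z=0
after  3: x0=0x41 x1=0x5e x2=0xa4 x3=0x9d x4=0xbd  N=1 Z=0
after  4: x0=0x41 x1=0x5e x2=0xa4 x3=0x04 x4=0xbd  N=0 Z=0
-- IRQ taken; context saved, return-PC = 5 --

K = 4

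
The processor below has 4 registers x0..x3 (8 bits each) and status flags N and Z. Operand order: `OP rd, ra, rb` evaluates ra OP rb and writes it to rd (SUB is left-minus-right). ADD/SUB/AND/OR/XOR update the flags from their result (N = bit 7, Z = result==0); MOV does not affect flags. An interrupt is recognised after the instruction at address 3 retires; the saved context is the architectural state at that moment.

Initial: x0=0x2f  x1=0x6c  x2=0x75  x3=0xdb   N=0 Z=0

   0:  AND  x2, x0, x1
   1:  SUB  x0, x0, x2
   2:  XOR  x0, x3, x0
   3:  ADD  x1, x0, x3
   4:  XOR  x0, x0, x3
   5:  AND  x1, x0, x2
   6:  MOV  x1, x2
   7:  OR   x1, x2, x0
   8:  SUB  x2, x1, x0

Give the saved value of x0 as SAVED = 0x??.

after  0: x0=0x2f x1=0x6c x2=0x2c x3=0xdb  N=0 Z=0
after  1: x0=0x03 x1=0x6c x2=0x2c x3=0xdb  N=0 Z=0
after  2: x0=0xd8 x1=0x6c x2=0x2c x3=0xdb  N=1 Z=0
after  3: x0=0xd8 x1=0xb3 x2=0x2c x3=0xdb  N=1 Z=0
-- IRQ taken; context saved, return-PC = 4 --

SAVED = 0xd8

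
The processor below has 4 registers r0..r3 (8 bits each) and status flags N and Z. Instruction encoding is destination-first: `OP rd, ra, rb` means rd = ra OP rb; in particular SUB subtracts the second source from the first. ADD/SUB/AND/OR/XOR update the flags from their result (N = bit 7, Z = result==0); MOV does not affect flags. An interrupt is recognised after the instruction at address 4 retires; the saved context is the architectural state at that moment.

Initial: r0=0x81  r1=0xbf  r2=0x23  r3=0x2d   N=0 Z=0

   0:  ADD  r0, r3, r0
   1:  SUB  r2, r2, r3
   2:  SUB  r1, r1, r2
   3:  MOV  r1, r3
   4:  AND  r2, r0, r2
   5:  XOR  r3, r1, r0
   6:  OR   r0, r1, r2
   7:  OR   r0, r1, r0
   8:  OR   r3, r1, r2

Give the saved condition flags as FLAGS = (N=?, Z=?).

after  0: r0=0xae r1=0xbf r2=0x23 r3=0x2d  N=1 Z=0
after  1: r0=0xae r1=0xbf r2=0xf6 r3=0x2d  N=1 Z=0
after  2: r0=0xae r1=0xc9 r2=0xf6 r3=0x2d  N=1 Z=0
after  3: r0=0xae r1=0x2d r2=0xf6 r3=0x2d  N=1 Z=0
after  4: r0=0xae r1=0x2d r2=0xa6 r3=0x2d  N=1 Z=0
-- IRQ taken; context saved, return-PC = 5 --

FLAGS = (N=1, Z=0)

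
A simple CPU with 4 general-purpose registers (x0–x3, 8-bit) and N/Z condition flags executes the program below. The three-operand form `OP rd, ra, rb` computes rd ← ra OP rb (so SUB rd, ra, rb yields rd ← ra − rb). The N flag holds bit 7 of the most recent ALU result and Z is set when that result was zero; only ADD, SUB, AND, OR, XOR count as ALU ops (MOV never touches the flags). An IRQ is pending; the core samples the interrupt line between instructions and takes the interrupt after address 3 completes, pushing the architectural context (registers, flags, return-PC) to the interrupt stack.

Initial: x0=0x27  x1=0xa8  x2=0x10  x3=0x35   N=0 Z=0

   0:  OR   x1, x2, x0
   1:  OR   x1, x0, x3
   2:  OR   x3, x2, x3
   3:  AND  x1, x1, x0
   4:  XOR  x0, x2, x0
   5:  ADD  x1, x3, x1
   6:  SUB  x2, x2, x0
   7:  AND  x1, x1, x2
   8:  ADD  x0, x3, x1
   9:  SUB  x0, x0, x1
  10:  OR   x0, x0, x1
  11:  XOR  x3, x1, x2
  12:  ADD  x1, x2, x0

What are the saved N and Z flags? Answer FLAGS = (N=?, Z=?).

after  0: x0=0x27 x1=0x37 x2=0x10 x3=0x35  N=0 Z=0
after  1: x0=0x27 x1=0x37 x2=0x10 x3=0x35  N=0 Z=0
after  2: x0=0x27 x1=0x37 x2=0x10 x3=0x35  N=0 Z=0
after  3: x0=0x27 x1=0x27 x2=0x10 x3=0x35  N=0 Z=0
-- IRQ taken; context saved, return-PC = 4 --

FLAGS = (N=0, Z=0)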